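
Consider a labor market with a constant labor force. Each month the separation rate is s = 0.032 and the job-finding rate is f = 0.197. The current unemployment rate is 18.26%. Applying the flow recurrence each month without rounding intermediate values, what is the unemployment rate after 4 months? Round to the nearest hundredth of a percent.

With a fixed labor force, u_{t+1} = u_t + s·(1−u_t) − f·u_t = u_t·(1−s−f) + s.
Here 1−s−f = 0.771 and s = 0.032.
u_1 = 0.182600 × 0.771 + 0.032 = 0.172785.
u_2 = 0.172785 × 0.771 + 0.032 = 0.165217.
u_3 = 0.165217 × 0.771 + 0.032 = 0.159382.
u_4 = 0.159382 × 0.771 + 0.032 = 0.154884.

Unemployment rate after four months ≈ 15.49%.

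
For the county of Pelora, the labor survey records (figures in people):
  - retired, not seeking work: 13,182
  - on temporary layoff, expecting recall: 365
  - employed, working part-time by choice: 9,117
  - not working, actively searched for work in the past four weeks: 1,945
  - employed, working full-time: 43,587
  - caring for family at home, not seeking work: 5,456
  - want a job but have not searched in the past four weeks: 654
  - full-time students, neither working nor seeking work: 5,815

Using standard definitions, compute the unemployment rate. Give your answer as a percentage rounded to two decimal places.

Employed = 9,117 + 43,587 = 52,704.
Unemployed = 365 + 1,945 = 2,310 (jobless and actively searching, or on temporary layoff).
Labor force = 52,704 + 2,310 = 55,014.
Unemployment rate = 2,310 / 55,014 = 4.20%.

Unemployment rate ≈ 4.20%.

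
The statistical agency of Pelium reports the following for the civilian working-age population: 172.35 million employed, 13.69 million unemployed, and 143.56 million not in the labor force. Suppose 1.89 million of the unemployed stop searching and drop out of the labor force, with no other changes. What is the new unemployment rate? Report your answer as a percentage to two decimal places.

Initially, labor force = 172.35 + 13.69 = 186.04 million, so u = 13.69/186.04 = 7.36%.
After the change, unemployed and labor force both fall by 1.89 → E = 172.35, U = 11.80, labor force = 184.15 million.
New unemployment rate = 11.80 / 184.15 = 6.41%.

New unemployment rate ≈ 6.41%.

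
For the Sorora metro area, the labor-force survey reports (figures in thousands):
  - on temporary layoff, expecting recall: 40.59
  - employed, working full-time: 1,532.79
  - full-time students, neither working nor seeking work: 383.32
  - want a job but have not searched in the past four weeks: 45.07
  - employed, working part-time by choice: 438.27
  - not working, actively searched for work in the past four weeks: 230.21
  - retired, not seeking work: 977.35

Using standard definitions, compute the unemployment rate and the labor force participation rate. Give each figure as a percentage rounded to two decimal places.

Unemployment rate ≈ 12.08%; labor force participation rate ≈ 61.46%.

Employed = 1,532.79 + 438.27 = 1,971.06 thousand.
Unemployed = 40.59 + 230.21 = 270.80 thousand (jobless and actively searching, or on temporary layoff).
Labor force = 1,971.06 + 270.80 = 2,241.86 thousand.
Not in labor force = 383.32 + 45.07 + 977.35 = 1,405.74 thousand (those not working and not actively searching are outside the labor force — including those who want a job but have given up searching).
Civilian working-age population = 2,241.86 + 1,405.74 = 3,647.60 thousand.
Unemployment rate = 270.80 / 2,241.86 = 12.08%.
Labor force participation rate = 2,241.86 / 3,647.60 = 61.46%.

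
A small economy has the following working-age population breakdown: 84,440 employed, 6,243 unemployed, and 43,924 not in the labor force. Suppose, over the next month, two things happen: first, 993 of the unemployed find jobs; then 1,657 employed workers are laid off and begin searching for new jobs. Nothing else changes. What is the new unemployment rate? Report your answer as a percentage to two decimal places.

Initially, labor force = 84,440 + 6,243 = 90,683, so u = 6,243/90,683 = 6.88%.
After the first change, unemployed falls and employed rises by 993; labor force unchanged → E = 85,433, U = 5,250, labor force = 90,683.
After the second change, employed falls and unemployed rises by 1,657; labor force unchanged → E = 83,776, U = 6,907, labor force = 90,683.
New unemployment rate = 6,907 / 90,683 = 7.62%.

New unemployment rate ≈ 7.62%.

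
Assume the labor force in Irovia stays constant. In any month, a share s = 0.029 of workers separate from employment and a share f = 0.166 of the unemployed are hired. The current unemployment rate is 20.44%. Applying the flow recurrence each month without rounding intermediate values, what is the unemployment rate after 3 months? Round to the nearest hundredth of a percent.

Unemployment rate after three months ≈ 17.78%.

With a fixed labor force, u_{t+1} = u_t + s·(1−u_t) − f·u_t = u_t·(1−s−f) + s.
Here 1−s−f = 0.805 and s = 0.029.
u_1 = 0.204400 × 0.805 + 0.029 = 0.193542.
u_2 = 0.193542 × 0.805 + 0.029 = 0.184801.
u_3 = 0.184801 × 0.805 + 0.029 = 0.177765.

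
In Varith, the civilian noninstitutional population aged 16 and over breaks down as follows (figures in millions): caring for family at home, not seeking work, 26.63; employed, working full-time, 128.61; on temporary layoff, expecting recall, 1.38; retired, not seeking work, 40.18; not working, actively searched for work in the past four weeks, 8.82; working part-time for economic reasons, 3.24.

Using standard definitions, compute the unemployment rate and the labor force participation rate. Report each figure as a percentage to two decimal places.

Employed = 128.61 + 3.24 = 131.85 million (anyone who worked, including part-time for economic reasons, counts as employed).
Unemployed = 1.38 + 8.82 = 10.20 million (jobless and actively searching, or on temporary layoff).
Labor force = 131.85 + 10.20 = 142.05 million.
Not in labor force = 26.63 + 40.18 = 66.81 million (those not working and not actively searching are outside the labor force).
Civilian working-age population = 142.05 + 66.81 = 208.86 million.
Unemployment rate = 10.20 / 142.05 = 7.18%.
Labor force participation rate = 142.05 / 208.86 = 68.01%.

Unemployment rate ≈ 7.18%; labor force participation rate ≈ 68.01%.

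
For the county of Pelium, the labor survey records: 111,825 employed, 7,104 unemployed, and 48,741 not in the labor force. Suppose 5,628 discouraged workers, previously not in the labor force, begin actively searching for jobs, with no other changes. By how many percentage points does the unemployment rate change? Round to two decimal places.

The unemployment rate changes by +4.25 percentage points.

Initially, labor force = 111,825 + 7,104 = 118,929, so u = 7,104/118,929 = 5.97%.
After the change, unemployed and labor force both rise by 5,628 → E = 111,825, U = 12,732, labor force = 124,557.
New unemployment rate = 12,732 / 124,557 = 10.22%.
Change = 10.22% − 5.97% = +4.25 percentage points.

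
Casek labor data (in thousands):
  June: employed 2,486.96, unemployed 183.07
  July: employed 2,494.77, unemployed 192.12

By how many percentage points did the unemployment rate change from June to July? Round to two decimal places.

The unemployment rate changed by +0.29 percentage points.

June: labor force = 2,486.96 + 183.07 = 2,670.03; u = 183.07/2,670.03 = 6.86%.
July: labor force = 2,494.77 + 192.12 = 2,686.89; u = 192.12/2,686.89 = 7.15%.
Change = 7.15% − 6.86% = +0.29 pp.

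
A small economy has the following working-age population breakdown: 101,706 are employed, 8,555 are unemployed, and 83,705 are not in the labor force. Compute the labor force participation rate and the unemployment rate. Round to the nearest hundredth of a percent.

Labor force participation rate ≈ 56.85%; unemployment rate ≈ 7.76%.

Labor force = employed + unemployed = 101,706 + 8,555 = 110,261.
Working-age population = 110,261 + 83,705 = 193,966.
Unemployment rate = 8,555 / 110,261 = 7.76%.
Labor force participation rate = 110,261 / 193,966 = 56.85%.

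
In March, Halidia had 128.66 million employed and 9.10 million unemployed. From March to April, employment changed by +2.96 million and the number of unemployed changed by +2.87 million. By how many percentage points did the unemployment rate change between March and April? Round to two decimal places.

March: labor force = 128.66 + 9.10 = 137.76; u = 9.10/137.76 = 6.61%.
April: labor force = 131.62 + 11.97 = 143.59; u = 11.97/143.59 = 8.34%.
Change = 8.34% − 6.61% = +1.73 pp.

The unemployment rate changed by +1.73 percentage points.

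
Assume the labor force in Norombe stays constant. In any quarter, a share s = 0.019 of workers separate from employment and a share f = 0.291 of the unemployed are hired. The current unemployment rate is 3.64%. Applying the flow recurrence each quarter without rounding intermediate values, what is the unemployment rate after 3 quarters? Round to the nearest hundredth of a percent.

Unemployment rate after three quarters ≈ 5.31%.

With a fixed labor force, u_{t+1} = u_t + s·(1−u_t) − f·u_t = u_t·(1−s−f) + s.
Here 1−s−f = 0.690 and s = 0.019.
u_1 = 0.036400 × 0.690 + 0.019 = 0.044116.
u_2 = 0.044116 × 0.690 + 0.019 = 0.049440.
u_3 = 0.049440 × 0.690 + 0.019 = 0.053114.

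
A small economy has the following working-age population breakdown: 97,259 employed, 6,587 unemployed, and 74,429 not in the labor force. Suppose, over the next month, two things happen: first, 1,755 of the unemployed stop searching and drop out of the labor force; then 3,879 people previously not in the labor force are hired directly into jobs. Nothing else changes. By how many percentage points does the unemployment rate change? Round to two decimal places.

Initially, labor force = 97,259 + 6,587 = 103,846, so u = 6,587/103,846 = 6.34%.
After the first change, unemployed and labor force both fall by 1,755 → E = 97,259, U = 4,832, labor force = 102,091.
After the second change, employed and labor force both rise by 3,879; unemployed unchanged → E = 101,138, U = 4,832, labor force = 105,970.
New unemployment rate = 4,832 / 105,970 = 4.56%.
Change = 4.56% − 6.34% = −1.78 percentage points.

The unemployment rate changes by −1.78 percentage points.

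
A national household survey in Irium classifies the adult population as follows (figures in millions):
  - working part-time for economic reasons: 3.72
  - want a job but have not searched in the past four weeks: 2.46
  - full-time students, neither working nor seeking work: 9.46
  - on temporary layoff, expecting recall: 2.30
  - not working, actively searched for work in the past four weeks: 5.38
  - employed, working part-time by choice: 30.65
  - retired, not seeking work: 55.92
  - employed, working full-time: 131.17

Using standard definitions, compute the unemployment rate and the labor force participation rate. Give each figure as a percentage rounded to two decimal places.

Employed = 3.72 + 30.65 + 131.17 = 165.54 million (anyone who worked, including part-time for economic reasons, counts as employed).
Unemployed = 2.30 + 5.38 = 7.68 million (jobless and actively searching, or on temporary layoff).
Labor force = 165.54 + 7.68 = 173.22 million.
Not in labor force = 2.46 + 9.46 + 55.92 = 67.84 million (those not working and not actively searching are outside the labor force — including those who want a job but have given up searching).
Civilian working-age population = 173.22 + 67.84 = 241.06 million.
Unemployment rate = 7.68 / 173.22 = 4.43%.
Labor force participation rate = 173.22 / 241.06 = 71.86%.

Unemployment rate ≈ 4.43%; labor force participation rate ≈ 71.86%.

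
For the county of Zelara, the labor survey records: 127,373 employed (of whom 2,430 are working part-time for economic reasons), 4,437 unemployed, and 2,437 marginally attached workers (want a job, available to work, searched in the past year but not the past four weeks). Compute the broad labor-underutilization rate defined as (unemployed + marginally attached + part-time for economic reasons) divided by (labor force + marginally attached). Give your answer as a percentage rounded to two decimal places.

Labor force = 127,373 + 4,437 = 131,810.
Numerator = 4,437 + 2,437 + 2,430 = 9,304.
Denominator = 131,810 + 2,437 = 134,247.
Broad rate = 9,304 / 134,247 = 6.93%.

Broad underutilization rate ≈ 6.93%.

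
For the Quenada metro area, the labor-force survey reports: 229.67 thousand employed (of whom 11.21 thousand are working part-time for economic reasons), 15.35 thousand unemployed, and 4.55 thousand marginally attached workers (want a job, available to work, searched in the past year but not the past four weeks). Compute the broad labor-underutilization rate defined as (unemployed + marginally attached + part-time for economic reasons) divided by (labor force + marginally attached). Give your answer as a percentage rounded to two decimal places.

Broad underutilization rate ≈ 12.47%.

Labor force = 229.67 + 15.35 = 245.02 thousand.
Numerator = 15.35 + 4.55 + 11.21 = 31.11 thousand.
Denominator = 245.02 + 4.55 = 249.57 thousand.
Broad rate = 31.11 / 249.57 = 12.47%.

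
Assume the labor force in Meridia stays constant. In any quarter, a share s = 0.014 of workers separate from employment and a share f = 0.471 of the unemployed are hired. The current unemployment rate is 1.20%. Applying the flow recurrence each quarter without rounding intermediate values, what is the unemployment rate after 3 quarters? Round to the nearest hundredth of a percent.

Unemployment rate after three quarters ≈ 2.66%.

With a fixed labor force, u_{t+1} = u_t + s·(1−u_t) − f·u_t = u_t·(1−s−f) + s.
Here 1−s−f = 0.515 and s = 0.014.
u_1 = 0.012000 × 0.515 + 0.014 = 0.020180.
u_2 = 0.020180 × 0.515 + 0.014 = 0.024393.
u_3 = 0.024393 × 0.515 + 0.014 = 0.026562.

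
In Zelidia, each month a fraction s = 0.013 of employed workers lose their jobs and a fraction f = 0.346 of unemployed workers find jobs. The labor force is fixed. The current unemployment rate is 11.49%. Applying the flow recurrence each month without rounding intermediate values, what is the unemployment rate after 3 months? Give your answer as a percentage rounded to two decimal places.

Unemployment rate after three months ≈ 5.69%.

With a fixed labor force, u_{t+1} = u_t + s·(1−u_t) − f·u_t = u_t·(1−s−f) + s.
Here 1−s−f = 0.641 and s = 0.013.
u_1 = 0.114900 × 0.641 + 0.013 = 0.086651.
u_2 = 0.086651 × 0.641 + 0.013 = 0.068543.
u_3 = 0.068543 × 0.641 + 0.013 = 0.056936.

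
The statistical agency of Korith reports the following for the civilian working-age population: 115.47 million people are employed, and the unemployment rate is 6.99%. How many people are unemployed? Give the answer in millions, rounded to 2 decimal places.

About 8.68 million are unemployed.

Let U be the number unemployed. The labor force is E + U, and U/(E+U) = 0.0699.
So U = 0.0699 × 115.47 / (1 − 0.0699) = 8.0714 / 0.9301 ≈ 8.68 million.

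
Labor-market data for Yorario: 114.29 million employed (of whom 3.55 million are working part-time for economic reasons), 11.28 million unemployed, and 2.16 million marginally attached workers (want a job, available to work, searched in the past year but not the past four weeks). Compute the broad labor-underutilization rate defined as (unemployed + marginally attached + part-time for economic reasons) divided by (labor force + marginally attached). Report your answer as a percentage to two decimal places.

Broad underutilization rate ≈ 13.30%.

Labor force = 114.29 + 11.28 = 125.57 million.
Numerator = 11.28 + 2.16 + 3.55 = 16.99 million.
Denominator = 125.57 + 2.16 = 127.73 million.
Broad rate = 16.99 / 127.73 = 13.30%.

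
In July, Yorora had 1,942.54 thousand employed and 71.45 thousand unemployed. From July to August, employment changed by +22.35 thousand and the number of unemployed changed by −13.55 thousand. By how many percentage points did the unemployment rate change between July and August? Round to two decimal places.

The unemployment rate changed by −0.69 percentage points.

July: labor force = 1,942.54 + 71.45 = 2,013.99; u = 71.45/2,013.99 = 3.55%.
August: labor force = 1,964.89 + 57.90 = 2,022.79; u = 57.90/2,022.79 = 2.86%.
Change = 2.86% − 3.55% = −0.69 pp.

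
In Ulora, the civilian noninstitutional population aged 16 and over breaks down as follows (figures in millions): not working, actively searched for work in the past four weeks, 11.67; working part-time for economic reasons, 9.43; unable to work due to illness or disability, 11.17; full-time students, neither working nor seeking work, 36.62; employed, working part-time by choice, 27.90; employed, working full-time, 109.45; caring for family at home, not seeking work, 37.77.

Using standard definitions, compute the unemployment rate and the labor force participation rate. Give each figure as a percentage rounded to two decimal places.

Employed = 9.43 + 27.90 + 109.45 = 146.78 million (anyone who worked, including part-time for economic reasons, counts as employed).
Unemployed = 11.67 million.
Labor force = 146.78 + 11.67 = 158.45 million.
Not in labor force = 11.17 + 36.62 + 37.77 = 85.56 million (those not working and not actively searching are outside the labor force).
Civilian working-age population = 158.45 + 85.56 = 244.01 million.
Unemployment rate = 11.67 / 158.45 = 7.37%.
Labor force participation rate = 158.45 / 244.01 = 64.94%.

Unemployment rate ≈ 7.37%; labor force participation rate ≈ 64.94%.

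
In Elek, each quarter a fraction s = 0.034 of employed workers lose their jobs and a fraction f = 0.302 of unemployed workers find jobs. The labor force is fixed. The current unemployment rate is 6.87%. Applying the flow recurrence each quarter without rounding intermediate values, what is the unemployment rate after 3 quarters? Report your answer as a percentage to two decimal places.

With a fixed labor force, u_{t+1} = u_t + s·(1−u_t) − f·u_t = u_t·(1−s−f) + s.
Here 1−s−f = 0.664 and s = 0.034.
u_1 = 0.068700 × 0.664 + 0.034 = 0.079617.
u_2 = 0.079617 × 0.664 + 0.034 = 0.086866.
u_3 = 0.086866 × 0.664 + 0.034 = 0.091679.

Unemployment rate after three quarters ≈ 9.17%.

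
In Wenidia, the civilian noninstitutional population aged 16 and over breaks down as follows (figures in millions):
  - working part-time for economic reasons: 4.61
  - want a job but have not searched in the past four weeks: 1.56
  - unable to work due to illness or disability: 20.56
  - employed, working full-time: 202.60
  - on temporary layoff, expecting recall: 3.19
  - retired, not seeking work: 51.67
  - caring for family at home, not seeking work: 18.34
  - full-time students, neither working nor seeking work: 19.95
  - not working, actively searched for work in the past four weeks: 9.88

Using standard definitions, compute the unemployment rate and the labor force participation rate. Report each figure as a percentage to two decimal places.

Unemployment rate ≈ 5.93%; labor force participation rate ≈ 66.28%.

Employed = 4.61 + 202.60 = 207.21 million (anyone who worked, including part-time for economic reasons, counts as employed).
Unemployed = 3.19 + 9.88 = 13.07 million (jobless and actively searching, or on temporary layoff).
Labor force = 207.21 + 13.07 = 220.28 million.
Not in labor force = 1.56 + 20.56 + 51.67 + 18.34 + 19.95 = 112.08 million (those not working and not actively searching are outside the labor force — including those who want a job but have given up searching).
Civilian working-age population = 220.28 + 112.08 = 332.36 million.
Unemployment rate = 13.07 / 220.28 = 5.93%.
Labor force participation rate = 220.28 / 332.36 = 66.28%.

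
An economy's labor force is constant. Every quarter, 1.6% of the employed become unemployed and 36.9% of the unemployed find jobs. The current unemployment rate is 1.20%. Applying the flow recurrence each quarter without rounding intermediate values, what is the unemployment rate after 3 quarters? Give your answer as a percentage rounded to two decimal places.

Unemployment rate after three quarters ≈ 3.47%.

With a fixed labor force, u_{t+1} = u_t + s·(1−u_t) − f·u_t = u_t·(1−s−f) + s.
Here 1−s−f = 0.615 and s = 0.016.
u_1 = 0.012000 × 0.615 + 0.016 = 0.023380.
u_2 = 0.023380 × 0.615 + 0.016 = 0.030379.
u_3 = 0.030379 × 0.615 + 0.016 = 0.034683.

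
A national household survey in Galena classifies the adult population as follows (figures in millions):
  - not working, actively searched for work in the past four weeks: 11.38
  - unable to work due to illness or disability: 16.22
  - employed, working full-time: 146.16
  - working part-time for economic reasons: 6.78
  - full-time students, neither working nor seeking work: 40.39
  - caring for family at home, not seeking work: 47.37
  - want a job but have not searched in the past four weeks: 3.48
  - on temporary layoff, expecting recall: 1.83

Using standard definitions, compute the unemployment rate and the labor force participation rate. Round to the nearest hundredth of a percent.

Employed = 146.16 + 6.78 = 152.94 million (anyone who worked, including part-time for economic reasons, counts as employed).
Unemployed = 11.38 + 1.83 = 13.21 million (jobless and actively searching, or on temporary layoff).
Labor force = 152.94 + 13.21 = 166.15 million.
Not in labor force = 16.22 + 40.39 + 47.37 + 3.48 = 107.46 million (those not working and not actively searching are outside the labor force — including those who want a job but have given up searching).
Civilian working-age population = 166.15 + 107.46 = 273.61 million.
Unemployment rate = 13.21 / 166.15 = 7.95%.
Labor force participation rate = 166.15 / 273.61 = 60.73%.

Unemployment rate ≈ 7.95%; labor force participation rate ≈ 60.73%.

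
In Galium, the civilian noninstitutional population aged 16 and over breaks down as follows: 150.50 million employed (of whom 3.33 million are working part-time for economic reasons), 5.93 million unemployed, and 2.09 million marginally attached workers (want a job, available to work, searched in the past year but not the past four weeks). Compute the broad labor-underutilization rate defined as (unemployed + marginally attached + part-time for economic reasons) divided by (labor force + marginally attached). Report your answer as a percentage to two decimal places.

Broad underutilization rate ≈ 7.16%.

Labor force = 150.50 + 5.93 = 156.43 million.
Numerator = 5.93 + 2.09 + 3.33 = 11.35 million.
Denominator = 156.43 + 2.09 = 158.52 million.
Broad rate = 11.35 / 158.52 = 7.16%.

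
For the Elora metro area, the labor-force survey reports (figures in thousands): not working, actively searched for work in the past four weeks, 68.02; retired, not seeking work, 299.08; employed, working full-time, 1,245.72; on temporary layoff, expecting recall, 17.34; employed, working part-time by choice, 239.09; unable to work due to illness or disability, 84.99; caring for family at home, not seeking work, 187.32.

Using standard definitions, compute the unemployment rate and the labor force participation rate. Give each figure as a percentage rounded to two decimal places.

Unemployment rate ≈ 5.44%; labor force participation rate ≈ 73.32%.

Employed = 1,245.72 + 239.09 = 1,484.81 thousand.
Unemployed = 68.02 + 17.34 = 85.36 thousand (jobless and actively searching, or on temporary layoff).
Labor force = 1,484.81 + 85.36 = 1,570.17 thousand.
Not in labor force = 299.08 + 84.99 + 187.32 = 571.39 thousand (those not working and not actively searching are outside the labor force).
Civilian working-age population = 1,570.17 + 571.39 = 2,141.56 thousand.
Unemployment rate = 85.36 / 1,570.17 = 5.44%.
Labor force participation rate = 1,570.17 / 2,141.56 = 73.32%.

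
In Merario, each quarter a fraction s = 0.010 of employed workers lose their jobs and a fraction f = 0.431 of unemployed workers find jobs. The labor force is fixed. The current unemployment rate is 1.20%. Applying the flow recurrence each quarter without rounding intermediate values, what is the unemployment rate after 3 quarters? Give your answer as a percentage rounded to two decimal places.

Unemployment rate after three quarters ≈ 2.08%.

With a fixed labor force, u_{t+1} = u_t + s·(1−u_t) − f·u_t = u_t·(1−s−f) + s.
Here 1−s−f = 0.559 and s = 0.010.
u_1 = 0.012000 × 0.559 + 0.010 = 0.016708.
u_2 = 0.016708 × 0.559 + 0.010 = 0.019340.
u_3 = 0.019340 × 0.559 + 0.010 = 0.020811.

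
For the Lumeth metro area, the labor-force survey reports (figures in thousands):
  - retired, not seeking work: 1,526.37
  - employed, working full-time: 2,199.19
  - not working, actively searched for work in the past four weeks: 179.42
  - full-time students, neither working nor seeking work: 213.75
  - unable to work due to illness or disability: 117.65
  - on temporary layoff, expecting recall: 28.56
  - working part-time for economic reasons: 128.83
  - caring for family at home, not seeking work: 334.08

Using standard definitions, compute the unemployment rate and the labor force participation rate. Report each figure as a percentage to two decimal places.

Unemployment rate ≈ 8.20%; labor force participation rate ≈ 53.64%.

Employed = 2,199.19 + 128.83 = 2,328.02 thousand (anyone who worked, including part-time for economic reasons, counts as employed).
Unemployed = 179.42 + 28.56 = 207.98 thousand (jobless and actively searching, or on temporary layoff).
Labor force = 2,328.02 + 207.98 = 2,536.00 thousand.
Not in labor force = 1,526.37 + 213.75 + 117.65 + 334.08 = 2,191.85 thousand (those not working and not actively searching are outside the labor force).
Civilian working-age population = 2,536.00 + 2,191.85 = 4,727.85 thousand.
Unemployment rate = 207.98 / 2,536.00 = 8.20%.
Labor force participation rate = 2,536.00 / 4,727.85 = 53.64%.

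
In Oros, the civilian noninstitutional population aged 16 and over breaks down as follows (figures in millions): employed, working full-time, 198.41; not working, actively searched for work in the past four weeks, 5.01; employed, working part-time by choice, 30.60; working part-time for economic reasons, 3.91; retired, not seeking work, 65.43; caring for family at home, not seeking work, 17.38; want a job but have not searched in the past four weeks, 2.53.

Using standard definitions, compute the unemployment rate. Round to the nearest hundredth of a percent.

Unemployment rate ≈ 2.11%.

Employed = 198.41 + 30.60 + 3.91 = 232.92 million (anyone who worked, including part-time for economic reasons, counts as employed).
Unemployed = 5.01 million.
Labor force = 232.92 + 5.01 = 237.93 million.
Unemployment rate = 5.01 / 237.93 = 2.11%.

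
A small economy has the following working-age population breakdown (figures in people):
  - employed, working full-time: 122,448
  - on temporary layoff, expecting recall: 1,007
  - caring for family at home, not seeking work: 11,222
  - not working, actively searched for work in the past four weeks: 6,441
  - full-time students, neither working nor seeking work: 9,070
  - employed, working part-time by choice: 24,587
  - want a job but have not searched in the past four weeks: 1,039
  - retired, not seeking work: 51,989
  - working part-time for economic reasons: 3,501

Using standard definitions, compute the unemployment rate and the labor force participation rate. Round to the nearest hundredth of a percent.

Employed = 122,448 + 24,587 + 3,501 = 150,536 (anyone who worked, including part-time for economic reasons, counts as employed).
Unemployed = 1,007 + 6,441 = 7,448 (jobless and actively searching, or on temporary layoff).
Labor force = 150,536 + 7,448 = 157,984.
Not in labor force = 11,222 + 9,070 + 1,039 + 51,989 = 73,320 (those not working and not actively searching are outside the labor force — including those who want a job but have given up searching).
Civilian working-age population = 157,984 + 73,320 = 231,304.
Unemployment rate = 7,448 / 157,984 = 4.71%.
Labor force participation rate = 157,984 / 231,304 = 68.30%.

Unemployment rate ≈ 4.71%; labor force participation rate ≈ 68.30%.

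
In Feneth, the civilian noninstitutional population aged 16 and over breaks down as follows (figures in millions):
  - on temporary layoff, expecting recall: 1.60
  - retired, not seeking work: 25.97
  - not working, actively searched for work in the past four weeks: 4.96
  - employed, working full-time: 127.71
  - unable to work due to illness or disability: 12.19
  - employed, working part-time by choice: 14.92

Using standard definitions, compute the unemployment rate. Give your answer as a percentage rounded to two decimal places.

Employed = 127.71 + 14.92 = 142.63 million.
Unemployed = 1.60 + 4.96 = 6.56 million (jobless and actively searching, or on temporary layoff).
Labor force = 142.63 + 6.56 = 149.19 million.
Unemployment rate = 6.56 / 149.19 = 4.40%.

Unemployment rate ≈ 4.40%.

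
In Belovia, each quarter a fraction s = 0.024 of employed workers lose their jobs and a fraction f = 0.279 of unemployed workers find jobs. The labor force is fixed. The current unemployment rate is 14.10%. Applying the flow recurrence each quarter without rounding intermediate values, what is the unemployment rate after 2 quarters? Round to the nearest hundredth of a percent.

Unemployment rate after two quarters ≈ 10.92%.

With a fixed labor force, u_{t+1} = u_t + s·(1−u_t) − f·u_t = u_t·(1−s−f) + s.
Here 1−s−f = 0.697 and s = 0.024.
u_1 = 0.141000 × 0.697 + 0.024 = 0.122277.
u_2 = 0.122277 × 0.697 + 0.024 = 0.109227.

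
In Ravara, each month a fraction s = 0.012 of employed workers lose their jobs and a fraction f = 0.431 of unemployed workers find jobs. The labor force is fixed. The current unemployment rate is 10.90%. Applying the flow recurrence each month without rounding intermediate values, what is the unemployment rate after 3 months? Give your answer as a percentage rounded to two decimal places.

With a fixed labor force, u_{t+1} = u_t + s·(1−u_t) − f·u_t = u_t·(1−s−f) + s.
Here 1−s−f = 0.557 and s = 0.012.
u_1 = 0.109000 × 0.557 + 0.012 = 0.072713.
u_2 = 0.072713 × 0.557 + 0.012 = 0.052501.
u_3 = 0.052501 × 0.557 + 0.012 = 0.041243.

Unemployment rate after three months ≈ 4.12%.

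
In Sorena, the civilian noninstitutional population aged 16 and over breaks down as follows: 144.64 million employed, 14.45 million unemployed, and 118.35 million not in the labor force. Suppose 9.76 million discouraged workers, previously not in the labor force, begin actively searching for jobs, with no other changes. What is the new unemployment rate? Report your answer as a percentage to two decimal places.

New unemployment rate ≈ 14.34%.

Initially, labor force = 144.64 + 14.45 = 159.09 million, so u = 14.45/159.09 = 9.08%.
After the change, unemployed and labor force both rise by 9.76 → E = 144.64, U = 24.21, labor force = 168.85 million.
New unemployment rate = 24.21 / 168.85 = 14.34%.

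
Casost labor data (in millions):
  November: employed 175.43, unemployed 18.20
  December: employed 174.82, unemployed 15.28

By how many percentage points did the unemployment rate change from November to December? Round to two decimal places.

November: labor force = 175.43 + 18.20 = 193.63; u = 18.20/193.63 = 9.40%.
December: labor force = 174.82 + 15.28 = 190.10; u = 15.28/190.10 = 8.04%.
Change = 8.04% − 9.40% = −1.36 pp.

The unemployment rate changed by −1.36 percentage points.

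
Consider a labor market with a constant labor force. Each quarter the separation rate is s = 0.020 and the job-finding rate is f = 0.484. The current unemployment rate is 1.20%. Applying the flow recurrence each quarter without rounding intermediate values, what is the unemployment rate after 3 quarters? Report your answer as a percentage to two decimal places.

Unemployment rate after three quarters ≈ 3.63%.

With a fixed labor force, u_{t+1} = u_t + s·(1−u_t) − f·u_t = u_t·(1−s−f) + s.
Here 1−s−f = 0.496 and s = 0.020.
u_1 = 0.012000 × 0.496 + 0.020 = 0.025952.
u_2 = 0.025952 × 0.496 + 0.020 = 0.032872.
u_3 = 0.032872 × 0.496 + 0.020 = 0.036305.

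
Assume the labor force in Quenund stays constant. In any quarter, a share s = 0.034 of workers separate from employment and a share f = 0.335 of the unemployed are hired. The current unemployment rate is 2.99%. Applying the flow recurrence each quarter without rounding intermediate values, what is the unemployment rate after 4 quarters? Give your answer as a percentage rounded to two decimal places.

Unemployment rate after four quarters ≈ 8.23%.

With a fixed labor force, u_{t+1} = u_t + s·(1−u_t) − f·u_t = u_t·(1−s−f) + s.
Here 1−s−f = 0.631 and s = 0.034.
u_1 = 0.029900 × 0.631 + 0.034 = 0.052867.
u_2 = 0.052867 × 0.631 + 0.034 = 0.067359.
u_3 = 0.067359 × 0.631 + 0.034 = 0.076504.
u_4 = 0.076504 × 0.631 + 0.034 = 0.082274.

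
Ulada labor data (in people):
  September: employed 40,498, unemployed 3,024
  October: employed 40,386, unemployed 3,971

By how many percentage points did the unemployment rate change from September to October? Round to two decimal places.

September: labor force = 40,498 + 3,024 = 43,522; u = 3,024/43,522 = 6.95%.
October: labor force = 40,386 + 3,971 = 44,357; u = 3,971/44,357 = 8.95%.
Change = 8.95% − 6.95% = +2.00 pp.

The unemployment rate changed by +2.00 percentage points.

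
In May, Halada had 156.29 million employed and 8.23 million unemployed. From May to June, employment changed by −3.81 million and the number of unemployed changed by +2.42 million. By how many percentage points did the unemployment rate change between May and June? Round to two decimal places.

May: labor force = 156.29 + 8.23 = 164.52; u = 8.23/164.52 = 5.00%.
June: labor force = 152.48 + 10.65 = 163.13; u = 10.65/163.13 = 6.53%.
Change = 6.53% − 5.00% = +1.53 pp.

The unemployment rate changed by +1.53 percentage points.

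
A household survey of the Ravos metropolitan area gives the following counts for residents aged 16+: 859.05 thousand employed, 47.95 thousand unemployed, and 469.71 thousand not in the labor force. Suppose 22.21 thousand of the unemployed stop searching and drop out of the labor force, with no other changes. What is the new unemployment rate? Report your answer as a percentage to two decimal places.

New unemployment rate ≈ 2.91%.

Initially, labor force = 859.05 + 47.95 = 907.00 thousand, so u = 47.95/907.00 = 5.29%.
After the change, unemployed and labor force both fall by 22.21 → E = 859.05, U = 25.74, labor force = 884.79 thousand.
New unemployment rate = 25.74 / 884.79 = 2.91%.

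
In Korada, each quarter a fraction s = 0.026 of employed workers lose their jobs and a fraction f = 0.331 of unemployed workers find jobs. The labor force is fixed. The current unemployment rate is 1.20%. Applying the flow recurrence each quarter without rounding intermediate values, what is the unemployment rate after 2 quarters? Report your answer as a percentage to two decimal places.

Unemployment rate after two quarters ≈ 4.77%.

With a fixed labor force, u_{t+1} = u_t + s·(1−u_t) − f·u_t = u_t·(1−s−f) + s.
Here 1−s−f = 0.643 and s = 0.026.
u_1 = 0.012000 × 0.643 + 0.026 = 0.033716.
u_2 = 0.033716 × 0.643 + 0.026 = 0.047679.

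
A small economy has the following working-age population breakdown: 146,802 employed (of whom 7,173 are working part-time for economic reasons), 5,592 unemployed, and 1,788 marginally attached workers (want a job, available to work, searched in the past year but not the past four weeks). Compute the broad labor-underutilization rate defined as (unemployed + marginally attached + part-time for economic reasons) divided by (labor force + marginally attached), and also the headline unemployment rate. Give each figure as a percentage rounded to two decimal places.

Labor force = 146,802 + 5,592 = 152,394.
Numerator = 5,592 + 1,788 + 7,173 = 14,553.
Denominator = 152,394 + 1,788 = 154,182.
Broad rate = 14,553 / 154,182 = 9.44%.
Headline unemployment rate = 5,592 / 152,394 = 3.67%.

Broad underutilization rate ≈ 9.44%; headline unemployment rate ≈ 3.67%.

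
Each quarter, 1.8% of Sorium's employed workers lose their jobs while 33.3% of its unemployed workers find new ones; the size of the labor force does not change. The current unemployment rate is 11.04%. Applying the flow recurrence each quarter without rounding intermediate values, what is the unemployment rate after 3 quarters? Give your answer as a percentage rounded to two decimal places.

With a fixed labor force, u_{t+1} = u_t + s·(1−u_t) − f·u_t = u_t·(1−s−f) + s.
Here 1−s−f = 0.649 and s = 0.018.
u_1 = 0.110400 × 0.649 + 0.018 = 0.089650.
u_2 = 0.089650 × 0.649 + 0.018 = 0.076183.
u_3 = 0.076183 × 0.649 + 0.018 = 0.067443.

Unemployment rate after three quarters ≈ 6.74%.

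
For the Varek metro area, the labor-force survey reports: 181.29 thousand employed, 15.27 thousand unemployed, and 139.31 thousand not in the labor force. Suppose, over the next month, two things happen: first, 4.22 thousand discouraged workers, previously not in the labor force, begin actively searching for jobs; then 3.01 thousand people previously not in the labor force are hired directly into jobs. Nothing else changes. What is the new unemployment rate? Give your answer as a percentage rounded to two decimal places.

Initially, labor force = 181.29 + 15.27 = 196.56 thousand, so u = 15.27/196.56 = 7.77%.
After the first change, unemployed and labor force both rise by 4.22 → E = 181.29, U = 19.49, labor force = 200.78 thousand.
After the second change, employed and labor force both rise by 3.01; unemployed unchanged → E = 184.30, U = 19.49, labor force = 203.79 thousand.
New unemployment rate = 19.49 / 203.79 = 9.56%.

New unemployment rate ≈ 9.56%.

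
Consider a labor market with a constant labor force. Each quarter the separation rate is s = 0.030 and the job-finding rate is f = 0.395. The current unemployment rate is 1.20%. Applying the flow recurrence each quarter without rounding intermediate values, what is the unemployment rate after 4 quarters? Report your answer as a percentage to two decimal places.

With a fixed labor force, u_{t+1} = u_t + s·(1−u_t) − f·u_t = u_t·(1−s−f) + s.
Here 1−s−f = 0.575 and s = 0.030.
u_1 = 0.012000 × 0.575 + 0.030 = 0.036900.
u_2 = 0.036900 × 0.575 + 0.030 = 0.051217.
u_3 = 0.051217 × 0.575 + 0.030 = 0.059450.
u_4 = 0.059450 × 0.575 + 0.030 = 0.064184.

Unemployment rate after four quarters ≈ 6.42%.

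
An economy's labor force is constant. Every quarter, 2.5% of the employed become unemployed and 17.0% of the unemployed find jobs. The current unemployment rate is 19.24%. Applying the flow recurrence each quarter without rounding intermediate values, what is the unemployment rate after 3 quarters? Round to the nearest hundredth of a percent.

Unemployment rate after three quarters ≈ 16.17%.

With a fixed labor force, u_{t+1} = u_t + s·(1−u_t) − f·u_t = u_t·(1−s−f) + s.
Here 1−s−f = 0.805 and s = 0.025.
u_1 = 0.192400 × 0.805 + 0.025 = 0.179882.
u_2 = 0.179882 × 0.805 + 0.025 = 0.169805.
u_3 = 0.169805 × 0.805 + 0.025 = 0.161693.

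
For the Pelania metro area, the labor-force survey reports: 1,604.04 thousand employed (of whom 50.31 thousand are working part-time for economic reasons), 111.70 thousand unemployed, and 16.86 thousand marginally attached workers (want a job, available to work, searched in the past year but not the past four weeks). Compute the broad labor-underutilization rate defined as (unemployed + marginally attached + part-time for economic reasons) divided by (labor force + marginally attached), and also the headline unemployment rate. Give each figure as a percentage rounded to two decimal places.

Broad underutilization rate ≈ 10.32%; headline unemployment rate ≈ 6.51%.

Labor force = 1,604.04 + 111.70 = 1,715.74 thousand.
Numerator = 111.70 + 16.86 + 50.31 = 178.87 thousand.
Denominator = 1,715.74 + 16.86 = 1,732.60 thousand.
Broad rate = 178.87 / 1,732.60 = 10.32%.
Headline unemployment rate = 111.70 / 1,715.74 = 6.51%.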